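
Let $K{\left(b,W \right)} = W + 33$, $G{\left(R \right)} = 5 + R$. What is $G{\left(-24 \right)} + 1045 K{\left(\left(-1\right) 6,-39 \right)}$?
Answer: $-6289$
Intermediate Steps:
$K{\left(b,W \right)} = 33 + W$
$G{\left(-24 \right)} + 1045 K{\left(\left(-1\right) 6,-39 \right)} = \left(5 - 24\right) + 1045 \left(33 - 39\right) = -19 + 1045 \left(-6\right) = -19 - 6270 = -6289$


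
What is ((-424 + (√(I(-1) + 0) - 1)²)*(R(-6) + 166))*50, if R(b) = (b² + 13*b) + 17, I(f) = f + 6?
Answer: -2946900 - 14100*√5 ≈ -2.9784e+6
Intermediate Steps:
I(f) = 6 + f
R(b) = 17 + b² + 13*b
((-424 + (√(I(-1) + 0) - 1)²)*(R(-6) + 166))*50 = ((-424 + (√((6 - 1) + 0) - 1)²)*((17 + (-6)² + 13*(-6)) + 166))*50 = ((-424 + (√(5 + 0) - 1)²)*((17 + 36 - 78) + 166))*50 = ((-424 + (√5 - 1)²)*(-25 + 166))*50 = ((-424 + (-1 + √5)²)*141)*50 = (-59784 + 141*(-1 + √5)²)*50 = -2989200 + 7050*(-1 + √5)²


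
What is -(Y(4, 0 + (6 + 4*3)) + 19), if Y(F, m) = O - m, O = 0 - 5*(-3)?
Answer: -16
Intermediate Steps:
O = 15 (O = 0 + 15 = 15)
Y(F, m) = 15 - m
-(Y(4, 0 + (6 + 4*3)) + 19) = -((15 - (0 + (6 + 4*3))) + 19) = -((15 - (0 + (6 + 12))) + 19) = -((15 - (0 + 18)) + 19) = -((15 - 1*18) + 19) = -((15 - 18) + 19) = -(-3 + 19) = -1*16 = -16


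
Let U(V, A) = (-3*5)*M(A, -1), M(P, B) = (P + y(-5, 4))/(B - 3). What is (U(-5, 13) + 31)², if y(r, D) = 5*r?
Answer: 196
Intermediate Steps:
M(P, B) = (-25 + P)/(-3 + B) (M(P, B) = (P + 5*(-5))/(B - 3) = (P - 25)/(-3 + B) = (-25 + P)/(-3 + B))
U(V, A) = -375/4 + 15*A/4 (U(V, A) = (-3*5)*((-25 + A)/(-3 - 1)) = -15*(-25 + A)/(-4) = -(-15)*(-25 + A)/4 = -15*(25/4 - A/4) = -375/4 + 15*A/4)
(U(-5, 13) + 31)² = ((-375/4 + (15/4)*13) + 31)² = ((-375/4 + 195/4) + 31)² = (-45 + 31)² = (-14)² = 196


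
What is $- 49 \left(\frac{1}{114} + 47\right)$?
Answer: $- \frac{262591}{114} \approx -2303.4$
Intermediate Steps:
$- 49 \left(\frac{1}{114} + 47\right) = \left(-49\right) \frac{5359}{114} = - \frac{262591}{114}$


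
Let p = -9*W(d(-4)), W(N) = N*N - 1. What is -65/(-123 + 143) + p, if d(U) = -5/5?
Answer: -13/4 ≈ -3.2500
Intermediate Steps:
d(U) = -1 (d(U) = -5*1/5 = -1)
W(N) = -1 + N**2 (W(N) = N**2 - 1 = -1 + N**2)
p = 0 (p = -9*(-1 + (-1)**2) = -9*(-1 + 1) = -9*0 = 0)
-65/(-123 + 143) + p = -65/(-123 + 143) + 0 = -65/20 + 0 = (1/20)*(-65) + 0 = -13/4 + 0 = -13/4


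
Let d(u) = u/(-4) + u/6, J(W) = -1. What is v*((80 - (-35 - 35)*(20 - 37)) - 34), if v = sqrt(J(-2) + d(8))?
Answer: -1144*I*sqrt(15)/3 ≈ -1476.9*I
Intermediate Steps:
d(u) = -u/12 (d(u) = u*(-1/4) + u*(1/6) = -u/4 + u/6 = -u/12)
v = I*sqrt(15)/3 (v = sqrt(-1 - 1/12*8) = sqrt(-1 - 2/3) = sqrt(-5/3) = I*sqrt(15)/3 ≈ 1.291*I)
v*((80 - (-35 - 35)*(20 - 37)) - 34) = (I*sqrt(15)/3)*((80 - (-35 - 35)*(20 - 37)) - 34) = (I*sqrt(15)/3)*((80 - (-70)*(-17)) - 34) = (I*sqrt(15)/3)*((80 - 1*1190) - 34) = (I*sqrt(15)/3)*((80 - 1190) - 34) = (I*sqrt(15)/3)*(-1110 - 34) = (I*sqrt(15)/3)*(-1144) = -1144*I*sqrt(15)/3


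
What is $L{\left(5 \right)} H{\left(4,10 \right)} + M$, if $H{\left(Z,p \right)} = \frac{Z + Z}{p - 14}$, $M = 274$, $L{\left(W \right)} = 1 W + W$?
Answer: $254$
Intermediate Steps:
$L{\left(W \right)} = 2 W$ ($L{\left(W \right)} = W + W = 2 W$)
$H{\left(Z,p \right)} = \frac{2 Z}{-14 + p}$
$L{\left(5 \right)} H{\left(4,10 \right)} + M = 2 \cdot 5 \cdot 2 \cdot 4 \frac{1}{-14 + 10} + 274 = 10 \cdot 2 \cdot 4 \frac{1}{-4} + 274 = 10 \cdot 2 \cdot 4 \left(- \frac{1}{4}\right) + 274 = 10 \left(-2\right) + 274 = -20 + 274 = 254$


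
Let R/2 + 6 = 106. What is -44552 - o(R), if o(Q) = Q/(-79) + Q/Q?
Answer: -3519487/79 ≈ -44550.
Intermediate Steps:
R = 200 (R = -12 + 2*106 = -12 + 212 = 200)
o(Q) = 1 - Q/79 (o(Q) = Q*(-1/79) + 1 = -Q/79 + 1 = 1 - Q/79)
-44552 - o(R) = -44552 - (1 - 1/79*200) = -44552 - (1 - 200/79) = -44552 - 1*(-121/79) = -44552 + 121/79 = -3519487/79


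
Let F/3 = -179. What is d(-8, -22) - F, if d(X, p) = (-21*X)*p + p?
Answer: -3181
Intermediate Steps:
F = -537 (F = 3*(-179) = -537)
d(X, p) = p - 21*X*p (d(X, p) = -21*X*p + p = p - 21*X*p)
d(-8, -22) - F = -22*(1 - 21*(-8)) - 1*(-537) = -22*(1 + 168) + 537 = -22*169 + 537 = -3718 + 537 = -3181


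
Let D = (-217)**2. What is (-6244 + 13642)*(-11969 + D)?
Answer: 259817760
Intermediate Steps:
D = 47089
(-6244 + 13642)*(-11969 + D) = (-6244 + 13642)*(-11969 + 47089) = 7398*35120 = 259817760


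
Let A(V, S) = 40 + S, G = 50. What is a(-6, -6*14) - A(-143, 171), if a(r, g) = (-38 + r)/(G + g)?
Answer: -3565/17 ≈ -209.71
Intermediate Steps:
a(r, g) = (-38 + r)/(50 + g)
a(-6, -6*14) - A(-143, 171) = (-38 - 6)/(50 - 6*14) - (40 + 171) = -44/(50 - 84) - 1*211 = -44/(-34) - 211 = -1/34*(-44) - 211 = 22/17 - 211 = -3565/17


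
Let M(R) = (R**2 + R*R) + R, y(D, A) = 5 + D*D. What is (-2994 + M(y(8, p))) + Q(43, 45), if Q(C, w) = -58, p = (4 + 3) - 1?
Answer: 6539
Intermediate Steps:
p = 6 (p = 7 - 1 = 6)
y(D, A) = 5 + D**2
M(R) = R + 2*R**2 (M(R) = (R**2 + R**2) + R = 2*R**2 + R = R + 2*R**2)
(-2994 + M(y(8, p))) + Q(43, 45) = (-2994 + (5 + 8**2)*(1 + 2*(5 + 8**2))) - 58 = (-2994 + (5 + 64)*(1 + 2*(5 + 64))) - 58 = (-2994 + 69*(1 + 2*69)) - 58 = (-2994 + 69*(1 + 138)) - 58 = (-2994 + 69*139) - 58 = (-2994 + 9591) - 58 = 6597 - 58 = 6539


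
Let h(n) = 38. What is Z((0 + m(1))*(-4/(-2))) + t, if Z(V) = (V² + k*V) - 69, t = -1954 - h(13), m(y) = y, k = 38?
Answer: -1981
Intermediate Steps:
t = -1992 (t = -1954 - 1*38 = -1954 - 38 = -1992)
Z(V) = -69 + V² + 38*V (Z(V) = (V² + 38*V) - 69 = -69 + V² + 38*V)
Z((0 + m(1))*(-4/(-2))) + t = (-69 + ((0 + 1)*(-4/(-2)))² + 38*((0 + 1)*(-4/(-2)))) - 1992 = (-69 + (1*(-4*(-½)))² + 38*(1*(-4*(-½)))) - 1992 = (-69 + (1*2)² + 38*(1*2)) - 1992 = (-69 + 2² + 38*2) - 1992 = (-69 + 4 + 76) - 1992 = 11 - 1992 = -1981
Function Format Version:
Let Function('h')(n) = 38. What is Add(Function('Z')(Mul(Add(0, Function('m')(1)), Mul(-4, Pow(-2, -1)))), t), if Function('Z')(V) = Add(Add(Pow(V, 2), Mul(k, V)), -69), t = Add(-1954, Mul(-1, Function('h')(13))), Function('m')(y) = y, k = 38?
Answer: -1981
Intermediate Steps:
t = -1992 (t = Add(-1954, Mul(-1, 38)) = Add(-1954, -38) = -1992)
Function('Z')(V) = Add(-69, Pow(V, 2), Mul(38, V)) (Function('Z')(V) = Add(Add(Pow(V, 2), Mul(38, V)), -69) = Add(-69, Pow(V, 2), Mul(38, V)))
Add(Function('Z')(Mul(Add(0, Function('m')(1)), Mul(-4, Pow(-2, -1)))), t) = Add(Add(-69, Pow(Mul(Add(0, 1), Mul(-4, Pow(-2, -1))), 2), Mul(38, Mul(Add(0, 1), Mul(-4, Pow(-2, -1))))), -1992) = Add(Add(-69, Pow(Mul(1, Mul(-4, Rational(-1, 2))), 2), Mul(38, Mul(1, Mul(-4, Rational(-1, 2))))), -1992) = Add(Add(-69, Pow(Mul(1, 2), 2), Mul(38, Mul(1, 2))), -1992) = Add(Add(-69, Pow(2, 2), Mul(38, 2)), -1992) = Add(Add(-69, 4, 76), -1992) = Add(11, -1992) = -1981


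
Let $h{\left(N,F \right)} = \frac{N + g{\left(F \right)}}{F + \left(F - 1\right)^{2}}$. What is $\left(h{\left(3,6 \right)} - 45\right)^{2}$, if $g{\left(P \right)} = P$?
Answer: $\frac{1920996}{961} \approx 1999.0$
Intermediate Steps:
$h{\left(N,F \right)} = \frac{F + N}{F + \left(-1 + F\right)^{2}}$ ($h{\left(N,F \right)} = \frac{N + F}{F + \left(F - 1\right)^{2}} = \frac{F + N}{F + \left(-1 + F\right)^{2}}$)
$\left(h{\left(3,6 \right)} - 45\right)^{2} = \left(\frac{6 + 3}{6 + \left(-1 + 6\right)^{2}} - 45\right)^{2} = \left(\frac{1}{6 + 5^{2}} \cdot 9 - 45\right)^{2} = \left(\frac{1}{6 + 25} \cdot 9 - 45\right)^{2} = \left(\frac{1}{31} \cdot 9 - 45\right)^{2} = \left(\frac{9}{31} - 45\right)^{2} = \left(- \frac{1386}{31}\right)^{2} = \frac{1920996}{961}$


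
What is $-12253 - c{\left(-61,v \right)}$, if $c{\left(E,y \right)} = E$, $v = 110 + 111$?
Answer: $-12192$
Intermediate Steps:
$v = 221$
$-12253 - c{\left(-61,v \right)} = -12253 - -61 = -12253 + 61 = -12192$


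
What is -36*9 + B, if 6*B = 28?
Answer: -958/3 ≈ -319.33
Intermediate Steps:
B = 14/3 (B = (1/6)*28 = 14/3 ≈ 4.6667)
-36*9 + B = -36*9 + 14/3 = -324 + 14/3 = -958/3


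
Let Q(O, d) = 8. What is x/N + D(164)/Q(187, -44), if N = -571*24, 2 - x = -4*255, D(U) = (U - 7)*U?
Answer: 22052651/6852 ≈ 3218.4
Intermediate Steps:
D(U) = U*(-7 + U) (D(U) = (-7 + U)*U = U*(-7 + U))
x = 1022 (x = 2 - (-4)*255 = 2 - 1*(-1020) = 2 + 1020 = 1022)
N = -13704
x/N + D(164)/Q(187, -44) = 1022/(-13704) + (164*(-7 + 164))/8 = 1022*(-1/13704) + (164*157)*(⅛) = -511/6852 + 25748*(⅛) = -511/6852 + 6437/2 = 22052651/6852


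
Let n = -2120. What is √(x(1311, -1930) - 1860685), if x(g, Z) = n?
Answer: I*√1862805 ≈ 1364.8*I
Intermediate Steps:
x(g, Z) = -2120
√(x(1311, -1930) - 1860685) = √(-2120 - 1860685) = √(-1862805) = I*√1862805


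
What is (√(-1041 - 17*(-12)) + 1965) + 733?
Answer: 2698 + 3*I*√93 ≈ 2698.0 + 28.931*I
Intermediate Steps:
(√(-1041 - 17*(-12)) + 1965) + 733 = (√(-1041 + 204) + 1965) + 733 = (√(-837) + 1965) + 733 = (3*I*√93 + 1965) + 733 = (1965 + 3*I*√93) + 733 = 2698 + 3*I*√93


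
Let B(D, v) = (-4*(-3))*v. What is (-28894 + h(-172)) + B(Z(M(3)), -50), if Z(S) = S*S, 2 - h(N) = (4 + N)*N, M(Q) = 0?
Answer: -58388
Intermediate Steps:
h(N) = 2 - N*(4 + N) (h(N) = 2 - (4 + N)*N = 2 - N*(4 + N))
Z(S) = S**2
B(D, v) = 12*v
(-28894 + h(-172)) + B(Z(M(3)), -50) = (-28894 + (2 - 1*(-172)**2 - 4*(-172))) + 12*(-50) = (-28894 + (2 - 1*29584 + 688)) - 600 = (-28894 + (2 - 29584 + 688)) - 600 = (-28894 - 28894) - 600 = -57788 - 600 = -58388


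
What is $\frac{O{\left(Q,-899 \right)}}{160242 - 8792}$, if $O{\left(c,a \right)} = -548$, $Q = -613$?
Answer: $- \frac{274}{75725} \approx -0.0036184$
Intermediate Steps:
$\frac{O{\left(Q,-899 \right)}}{160242 - 8792} = - \frac{548}{160242 - 8792} = - \frac{548}{151450} = \left(-548\right) \frac{1}{151450} = - \frac{274}{75725}$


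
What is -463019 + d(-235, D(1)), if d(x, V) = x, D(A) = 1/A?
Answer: -463254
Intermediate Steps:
-463019 + d(-235, D(1)) = -463019 - 235 = -463254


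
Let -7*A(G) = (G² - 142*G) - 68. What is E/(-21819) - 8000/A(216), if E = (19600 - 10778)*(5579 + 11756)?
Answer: -608200497230/86817801 ≈ -7005.5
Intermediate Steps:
E = 152929370 (E = 8822*17335 = 152929370)
A(G) = 68/7 - G²/7 + 142*G/7 (A(G) = -((G² - 142*G) - 68)/7 = -(-68 + G² - 142*G)/7 = 68/7 - G²/7 + 142*G/7)
E/(-21819) - 8000/A(216) = 152929370/(-21819) - 8000/(68/7 - ⅐*216² + (142/7)*216) = 152929370*(-1/21819) - 8000/(68/7 - ⅐*46656 + 30672/7) = -152929370/21819 - 8000/(68/7 - 46656/7 + 30672/7) = -152929370/21819 - 8000/(-15916/7) = -152929370/21819 - 8000*(-7/15916) = -152929370/21819 + 14000/3979 = -608200497230/86817801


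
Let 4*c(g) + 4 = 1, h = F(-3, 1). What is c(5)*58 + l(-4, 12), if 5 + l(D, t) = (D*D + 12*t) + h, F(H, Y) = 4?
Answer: 231/2 ≈ 115.50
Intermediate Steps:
h = 4
c(g) = -¾ (c(g) = -1 + (¼)*1 = -1 + ¼ = -¾)
l(D, t) = -1 + D² + 12*t (l(D, t) = -5 + ((D*D + 12*t) + 4) = -5 + ((D² + 12*t) + 4) = -5 + (4 + D² + 12*t) = -1 + D² + 12*t)
c(5)*58 + l(-4, 12) = -¾*58 + (-1 + (-4)² + 12*12) = -87/2 + (-1 + 16 + 144) = -87/2 + 159 = 231/2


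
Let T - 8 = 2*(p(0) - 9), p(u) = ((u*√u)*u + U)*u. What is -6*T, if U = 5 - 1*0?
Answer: 60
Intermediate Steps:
U = 5 (U = 5 + 0 = 5)
p(u) = u*(5 + u^(5/2)) (p(u) = ((u*√u)*u + 5)*u = (u^(3/2)*u + 5)*u = (u^(5/2) + 5)*u = (5 + u^(5/2))*u = u*(5 + u^(5/2)))
T = -10 (T = 8 + 2*((0^(7/2) + 5*0) - 9) = 8 + 2*((0 + 0) - 9) = 8 + 2*(0 - 9) = 8 + 2*(-9) = 8 - 18 = -10)
-6*T = -6*(-10) = 60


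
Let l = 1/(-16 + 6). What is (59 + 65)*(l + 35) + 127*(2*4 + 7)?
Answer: 31163/5 ≈ 6232.6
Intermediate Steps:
l = -⅒ (l = 1/(-10) = -⅒ ≈ -0.10000)
(59 + 65)*(l + 35) + 127*(2*4 + 7) = (59 + 65)*(-⅒ + 35) + 127*(2*4 + 7) = 124*(349/10) + 127*(8 + 7) = 21638/5 + 127*15 = 21638/5 + 1905 = 31163/5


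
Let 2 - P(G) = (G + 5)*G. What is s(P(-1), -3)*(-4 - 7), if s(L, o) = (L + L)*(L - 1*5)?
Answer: -132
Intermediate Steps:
P(G) = 2 - G*(5 + G) (P(G) = 2 - (G + 5)*G = 2 - (5 + G)*G = 2 - G*(5 + G))
s(L, o) = 2*L*(-5 + L) (s(L, o) = (2*L)*(L - 5) = (2*L)*(-5 + L) = 2*L*(-5 + L))
s(P(-1), -3)*(-4 - 7) = (2*(2 - 1*(-1)² - 5*(-1))*(-5 + (2 - 1*(-1)² - 5*(-1))))*(-4 - 7) = (2*(2 - 1*1 + 5)*(-5 + (2 - 1*1 + 5)))*(-11) = (2*(2 - 1 + 5)*(-5 + (2 - 1 + 5)))*(-11) = (2*6*(-5 + 6))*(-11) = (2*6*1)*(-11) = 12*(-11) = -132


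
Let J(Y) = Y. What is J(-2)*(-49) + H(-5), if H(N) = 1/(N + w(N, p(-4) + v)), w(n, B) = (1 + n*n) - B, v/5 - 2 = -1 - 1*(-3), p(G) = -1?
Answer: 197/2 ≈ 98.500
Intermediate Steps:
v = 20 (v = 10 + 5*(-1 - 1*(-3)) = 10 + 5*(-1 + 3) = 10 + 5*2 = 10 + 10 = 20)
w(n, B) = 1 + n**2 - B (w(n, B) = (1 + n**2) - B = 1 + n**2 - B)
H(N) = 1/(-18 + N + N**2) (H(N) = 1/(N + (1 + N**2 - (-1 + 20))) = 1/(N + (1 + N**2 - 1*19)) = 1/(N + (1 + N**2 - 19)) = 1/(N + (-18 + N**2)) = 1/(-18 + N + N**2))
J(-2)*(-49) + H(-5) = -2*(-49) + 1/(-18 - 5 + (-5)**2) = 98 + 1/(-18 - 5 + 25) = 98 + 1/2 = 197/2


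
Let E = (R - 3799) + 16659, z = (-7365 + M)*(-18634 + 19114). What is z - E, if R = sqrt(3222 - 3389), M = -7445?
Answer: -7121660 - I*sqrt(167) ≈ -7.1217e+6 - 12.923*I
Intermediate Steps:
R = I*sqrt(167) (R = sqrt(-167) = I*sqrt(167) ≈ 12.923*I)
z = -7108800 (z = (-7365 - 7445)*(-18634 + 19114) = -14810*480 = -7108800)
E = 12860 + I*sqrt(167) (E = (I*sqrt(167) - 3799) + 16659 = (-3799 + I*sqrt(167)) + 16659 = 12860 + I*sqrt(167) ≈ 12860.0 + 12.923*I)
z - E = -7108800 - (12860 + I*sqrt(167)) = -7108800 + (-12860 - I*sqrt(167)) = -7121660 - I*sqrt(167)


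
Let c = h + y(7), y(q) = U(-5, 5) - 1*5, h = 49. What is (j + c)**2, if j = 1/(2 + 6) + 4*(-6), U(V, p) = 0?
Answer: 25921/64 ≈ 405.02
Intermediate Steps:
y(q) = -5 (y(q) = 0 - 1*5 = 0 - 5 = -5)
c = 44 (c = 49 - 5 = 44)
j = -191/8 (j = 1/8 - 24 = -191/8 ≈ -23.875)
(j + c)**2 = (-191/8 + 44)**2 = (161/8)**2 = 25921/64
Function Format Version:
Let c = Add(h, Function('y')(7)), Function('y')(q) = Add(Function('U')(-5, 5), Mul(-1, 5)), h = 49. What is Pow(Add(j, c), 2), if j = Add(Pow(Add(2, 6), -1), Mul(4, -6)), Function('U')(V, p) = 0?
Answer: Rational(25921, 64) ≈ 405.02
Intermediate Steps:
Function('y')(q) = -5 (Function('y')(q) = Add(0, Mul(-1, 5)) = Add(0, -5) = -5)
c = 44 (c = Add(49, -5) = 44)
j = Rational(-191, 8) (j = Add(Pow(8, -1), -24) = Add(Rational(1, 8), -24) = Rational(-191, 8) ≈ -23.875)
Pow(Add(j, c), 2) = Pow(Add(Rational(-191, 8), 44), 2) = Pow(Rational(161, 8), 2) = Rational(25921, 64)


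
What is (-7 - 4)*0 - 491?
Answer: -491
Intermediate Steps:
(-7 - 4)*0 - 491 = -11*0 - 491 = 0 - 491 = -491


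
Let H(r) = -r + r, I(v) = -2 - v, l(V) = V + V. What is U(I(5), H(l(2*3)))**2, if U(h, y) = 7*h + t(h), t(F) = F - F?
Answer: 2401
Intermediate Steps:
l(V) = 2*V
H(r) = 0
t(F) = 0
U(h, y) = 7*h (U(h, y) = 7*h + 0 = 7*h)
U(I(5), H(l(2*3)))**2 = (7*(-2 - 1*5))**2 = (7*(-2 - 5))**2 = (7*(-7))**2 = (-49)**2 = 2401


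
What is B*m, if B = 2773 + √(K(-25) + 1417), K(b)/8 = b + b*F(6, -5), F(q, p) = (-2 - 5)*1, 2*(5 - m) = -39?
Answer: 135877/2 + 49*√2617/2 ≈ 69192.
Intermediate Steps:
m = 49/2 (m = 5 - ½*(-39) = 5 + 39/2 = 49/2 ≈ 24.500)
F(q, p) = -7 (F(q, p) = -7*1 = -7)
K(b) = -48*b (K(b) = 8*(b + b*(-7)) = 8*(b - 7*b) = 8*(-6*b) = -48*b)
B = 2773 + √2617 (B = 2773 + √(-48*(-25) + 1417) = 2773 + √(1200 + 1417) = 2773 + √2617 ≈ 2824.2)
B*m = (2773 + √2617)*(49/2) = 135877/2 + 49*√2617/2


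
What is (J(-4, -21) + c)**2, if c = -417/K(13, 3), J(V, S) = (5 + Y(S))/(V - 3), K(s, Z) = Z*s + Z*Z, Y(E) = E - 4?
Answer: 426409/12544 ≈ 33.993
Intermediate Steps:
Y(E) = -4 + E
K(s, Z) = Z**2 + Z*s (K(s, Z) = Z*s + Z**2 = Z**2 + Z*s)
J(V, S) = (1 + S)/(-3 + V) (J(V, S) = (5 + (-4 + S))/(V - 3) = (1 + S)/(-3 + V))
c = -139/16 (c = -417*1/(3*(3 + 13)) = -417/(3*16) = -417/48 = -417*1/48 = -139/16 ≈ -8.6875)
(J(-4, -21) + c)**2 = ((1 - 21)/(-3 - 4) - 139/16)**2 = (-20/(-7) - 139/16)**2 = (-1/7*(-20) - 139/16)**2 = (20/7 - 139/16)**2 = (-653/112)**2 = 426409/12544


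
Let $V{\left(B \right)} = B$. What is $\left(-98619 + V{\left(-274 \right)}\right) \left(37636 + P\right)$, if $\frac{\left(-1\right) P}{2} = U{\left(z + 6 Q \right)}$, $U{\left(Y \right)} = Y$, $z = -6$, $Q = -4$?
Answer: $-3727870528$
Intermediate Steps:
$P = 60$ ($P = - 2 \left(-6 + 6 \left(-4\right)\right) = - 2 \left(-6 - 24\right) = \left(-2\right) \left(-30\right) = 60$)
$\left(-98619 + V{\left(-274 \right)}\right) \left(37636 + P\right) = \left(-98619 - 274\right) \left(37636 + 60\right) = \left(-98893\right) 37696 = -3727870528$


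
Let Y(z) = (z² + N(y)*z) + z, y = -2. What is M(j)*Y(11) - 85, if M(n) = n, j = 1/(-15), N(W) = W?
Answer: -277/3 ≈ -92.333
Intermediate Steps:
j = -1/15 ≈ -0.066667
Y(z) = z² - z (Y(z) = (z² - 2*z) + z = z² - z)
M(j)*Y(11) - 85 = -11*(-1 + 11)/15 - 85 = -11*10/15 - 85 = -1/15*110 - 85 = -22/3 - 85 = -277/3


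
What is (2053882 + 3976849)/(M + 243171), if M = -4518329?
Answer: -6030731/4275158 ≈ -1.4106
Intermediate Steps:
(2053882 + 3976849)/(M + 243171) = (2053882 + 3976849)/(-4518329 + 243171) = 6030731/(-4275158) = 6030731*(-1/4275158) = -6030731/4275158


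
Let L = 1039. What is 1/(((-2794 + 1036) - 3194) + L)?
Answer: -1/3913 ≈ -0.00025556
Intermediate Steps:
1/(((-2794 + 1036) - 3194) + L) = 1/(((-2794 + 1036) - 3194) + 1039) = 1/((-1758 - 3194) + 1039) = 1/(-4952 + 1039) = 1/(-3913) = -1/3913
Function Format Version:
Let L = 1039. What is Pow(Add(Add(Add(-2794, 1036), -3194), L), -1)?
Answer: Rational(-1, 3913) ≈ -0.00025556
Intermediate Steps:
Pow(Add(Add(Add(-2794, 1036), -3194), L), -1) = Pow(Add(Add(Add(-2794, 1036), -3194), 1039), -1) = Pow(Add(Add(-1758, -3194), 1039), -1) = Pow(Add(-4952, 1039), -1) = Pow(-3913, -1) = Rational(-1, 3913)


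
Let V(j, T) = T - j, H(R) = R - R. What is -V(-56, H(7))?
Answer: -56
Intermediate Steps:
H(R) = 0
-V(-56, H(7)) = -(0 - 1*(-56)) = -(0 + 56) = -1*56 = -56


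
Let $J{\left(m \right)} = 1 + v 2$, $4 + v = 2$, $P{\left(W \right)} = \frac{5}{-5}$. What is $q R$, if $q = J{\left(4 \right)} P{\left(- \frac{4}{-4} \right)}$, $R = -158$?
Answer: $-474$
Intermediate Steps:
$P{\left(W \right)} = -1$ ($P{\left(W \right)} = 5 \left(- \frac{1}{5}\right) = -1$)
$v = -2$ ($v = -4 + 2 = -2$)
$J{\left(m \right)} = -3$ ($J{\left(m \right)} = 1 - 4 = -3$)
$q = 3$ ($q = \left(-3\right) \left(-1\right) = 3$)
$q R = 3 \left(-158\right) = -474$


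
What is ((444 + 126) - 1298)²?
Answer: 529984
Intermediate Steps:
((444 + 126) - 1298)² = (570 - 1298)² = (-728)² = 529984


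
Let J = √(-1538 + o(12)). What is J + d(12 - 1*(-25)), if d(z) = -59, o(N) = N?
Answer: -59 + I*√1526 ≈ -59.0 + 39.064*I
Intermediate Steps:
J = I*√1526 (J = √(-1538 + 12) = √(-1526) = I*√1526 ≈ 39.064*I)
J + d(12 - 1*(-25)) = I*√1526 - 59 = -59 + I*√1526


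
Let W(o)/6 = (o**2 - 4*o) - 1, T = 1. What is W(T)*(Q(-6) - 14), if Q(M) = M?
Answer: 480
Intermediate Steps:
W(o) = -6 - 24*o + 6*o**2 (W(o) = 6*((o**2 - 4*o) - 1) = 6*(-1 + o**2 - 4*o) = -6 - 24*o + 6*o**2)
W(T)*(Q(-6) - 14) = (-6 - 24*1 + 6*1**2)*(-6 - 14) = (-6 - 24 + 6*1)*(-20) = (-6 - 24 + 6)*(-20) = -24*(-20) = 480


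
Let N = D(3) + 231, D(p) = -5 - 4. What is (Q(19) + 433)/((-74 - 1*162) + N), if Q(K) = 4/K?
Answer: -8231/266 ≈ -30.944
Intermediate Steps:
D(p) = -9
N = 222 (N = -9 + 231 = 222)
(Q(19) + 433)/((-74 - 1*162) + N) = (4/19 + 433)/((-74 - 1*162) + 222) = (4*(1/19) + 433)/((-74 - 162) + 222) = (4/19 + 433)/(-236 + 222) = (8231/19)/(-14) = (8231/19)*(-1/14) = -8231/266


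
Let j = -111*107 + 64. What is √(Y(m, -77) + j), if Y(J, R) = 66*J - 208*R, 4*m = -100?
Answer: √2553 ≈ 50.527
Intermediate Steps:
m = -25 (m = (¼)*(-100) = -25)
Y(J, R) = -208*R + 66*J
j = -11813 (j = -11877 + 64 = -11813)
√(Y(m, -77) + j) = √((-208*(-77) + 66*(-25)) - 11813) = √((16016 - 1650) - 11813) = √(14366 - 11813) = √2553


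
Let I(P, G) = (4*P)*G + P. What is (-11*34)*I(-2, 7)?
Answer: 21692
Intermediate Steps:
I(P, G) = P + 4*G*P (I(P, G) = 4*G*P + P = P + 4*G*P)
(-11*34)*I(-2, 7) = (-11*34)*(-2*(1 + 4*7)) = -(-748)*(1 + 28) = -(-748)*29 = -374*(-58) = 21692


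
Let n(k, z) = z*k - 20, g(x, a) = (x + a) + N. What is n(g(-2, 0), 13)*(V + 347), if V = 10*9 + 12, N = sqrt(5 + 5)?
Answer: -20654 + 5837*sqrt(10) ≈ -2195.8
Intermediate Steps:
N = sqrt(10) ≈ 3.1623
g(x, a) = a + x + sqrt(10) (g(x, a) = (x + a) + sqrt(10) = (a + x) + sqrt(10) = a + x + sqrt(10))
n(k, z) = -20 + k*z (n(k, z) = k*z - 20 = -20 + k*z)
V = 102 (V = 90 + 12 = 102)
n(g(-2, 0), 13)*(V + 347) = (-20 + (0 - 2 + sqrt(10))*13)*(102 + 347) = (-20 + (-2 + sqrt(10))*13)*449 = (-20 + (-26 + 13*sqrt(10)))*449 = (-46 + 13*sqrt(10))*449 = -20654 + 5837*sqrt(10)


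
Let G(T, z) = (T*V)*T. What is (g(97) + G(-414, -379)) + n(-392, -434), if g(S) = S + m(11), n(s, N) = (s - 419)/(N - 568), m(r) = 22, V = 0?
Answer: 120049/1002 ≈ 119.81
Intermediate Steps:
n(s, N) = (-419 + s)/(-568 + N)
g(S) = 22 + S (g(S) = S + 22 = 22 + S)
G(T, z) = 0 (G(T, z) = (T*0)*T = 0*T = 0)
(g(97) + G(-414, -379)) + n(-392, -434) = ((22 + 97) + 0) + (-419 - 392)/(-568 - 434) = (119 + 0) - 811/(-1002) = 119 - 1/1002*(-811) = 119 + 811/1002 = 120049/1002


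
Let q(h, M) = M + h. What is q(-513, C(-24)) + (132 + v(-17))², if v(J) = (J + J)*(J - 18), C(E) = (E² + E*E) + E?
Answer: 1748299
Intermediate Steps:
C(E) = E + 2*E² (C(E) = (E² + E²) + E = 2*E² + E = E + 2*E²)
v(J) = 2*J*(-18 + J) (v(J) = (2*J)*(-18 + J) = 2*J*(-18 + J))
q(-513, C(-24)) + (132 + v(-17))² = (-24*(1 + 2*(-24)) - 513) + (132 + 2*(-17)*(-18 - 17))² = (-24*(1 - 48) - 513) + (132 + 2*(-17)*(-35))² = (-24*(-47) - 513) + (132 + 1190)² = (1128 - 513) + 1322² = 615 + 1747684 = 1748299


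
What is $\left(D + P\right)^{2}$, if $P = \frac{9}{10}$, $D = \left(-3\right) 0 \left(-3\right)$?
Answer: $\frac{81}{100} \approx 0.81$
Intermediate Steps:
$D = 0$ ($D = 0 \left(-3\right) = 0$)
$P = \frac{9}{10}$ ($P = 9 \cdot \frac{1}{10} = \frac{9}{10} \approx 0.9$)
$\left(D + P\right)^{2} = \left(0 + \frac{9}{10}\right)^{2} = \left(\frac{9}{10}\right)^{2} = \frac{81}{100}$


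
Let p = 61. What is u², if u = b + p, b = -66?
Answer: 25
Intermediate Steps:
u = -5 (u = -66 + 61 = -5)
u² = (-5)² = 25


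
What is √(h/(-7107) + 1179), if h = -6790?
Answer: √59598896901/7107 ≈ 34.350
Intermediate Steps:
√(h/(-7107) + 1179) = √(-6790/(-7107) + 1179) = √(-6790*(-1/7107) + 1179) = √(6790/7107 + 1179) = √(8385943/7107) = √59598896901/7107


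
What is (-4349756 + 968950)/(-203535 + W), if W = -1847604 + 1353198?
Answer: 3380806/697941 ≈ 4.8440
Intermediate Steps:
W = -494406
(-4349756 + 968950)/(-203535 + W) = (-4349756 + 968950)/(-203535 - 494406) = -3380806/(-697941) = -3380806*(-1/697941) = 3380806/697941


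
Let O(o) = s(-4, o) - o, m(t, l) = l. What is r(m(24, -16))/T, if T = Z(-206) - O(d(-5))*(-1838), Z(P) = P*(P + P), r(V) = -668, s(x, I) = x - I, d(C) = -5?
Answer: -167/23975 ≈ -0.0069656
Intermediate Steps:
O(o) = -4 - 2*o (O(o) = (-4 - o) - o = -4 - 2*o)
Z(P) = 2*P² (Z(P) = P*(2*P) = 2*P²)
T = 95900 (T = 2*(-206)² - (-4 - 2*(-5))*(-1838) = 2*42436 - (-4 + 10)*(-1838) = 84872 - 6*(-1838) = 84872 - 1*(-11028) = 84872 + 11028 = 95900)
r(m(24, -16))/T = -668/95900 = -668*1/95900 = -167/23975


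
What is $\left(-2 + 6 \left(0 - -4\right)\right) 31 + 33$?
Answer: $715$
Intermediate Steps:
$\left(-2 + 6 \left(0 - -4\right)\right) 31 + 33 = \left(-2 + 6 \left(0 + 4\right)\right) 31 + 33 = \left(-2 + 6 \cdot 4\right) 31 + 33 = \left(-2 + 24\right) 31 + 33 = 22 \cdot 31 + 33 = 682 + 33 = 715$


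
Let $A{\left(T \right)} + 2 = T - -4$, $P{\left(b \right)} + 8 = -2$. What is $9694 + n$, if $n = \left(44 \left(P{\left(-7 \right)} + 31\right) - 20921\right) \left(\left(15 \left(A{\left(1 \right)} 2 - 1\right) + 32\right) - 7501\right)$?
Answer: $147867512$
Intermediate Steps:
$P{\left(b \right)} = -10$ ($P{\left(b \right)} = -8 - 2 = -10$)
$A{\left(T \right)} = 2 + T$ ($A{\left(T \right)} = -2 + \left(T - -4\right) = -2 + \left(T + 4\right) = -2 + \left(4 + T\right) = 2 + T$)
$n = 147857818$ ($n = \left(44 \left(-10 + 31\right) - 20921\right) \left(\left(15 \left(\left(2 + 1\right) 2 - 1\right) + 32\right) - 7501\right) = \left(44 \cdot 21 - 20921\right) \left(\left(15 \left(3 \cdot 2 - 1\right) + 32\right) - 7501\right) = \left(924 - 20921\right) \left(\left(15 \left(6 - 1\right) + 32\right) - 7501\right) = - 19997 \left(\left(15 \cdot 5 + 32\right) - 7501\right) = - 19997 \left(\left(75 + 32\right) - 7501\right) = - 19997 \left(107 - 7501\right) = \left(-19997\right) \left(-7394\right) = 147857818$)
$9694 + n = 9694 + 147857818 = 147867512$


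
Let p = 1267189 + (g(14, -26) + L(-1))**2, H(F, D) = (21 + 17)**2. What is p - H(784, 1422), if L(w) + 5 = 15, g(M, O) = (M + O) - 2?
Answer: 1265761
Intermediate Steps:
g(M, O) = -2 + M + O
H(F, D) = 1444 (H(F, D) = 38**2 = 1444)
L(w) = 10 (L(w) = -5 + 15 = 10)
p = 1267205 (p = 1267189 + ((-2 + 14 - 26) + 10)**2 = 1267189 + (-14 + 10)**2 = 1267189 + (-4)**2 = 1267189 + 16 = 1267205)
p - H(784, 1422) = 1267205 - 1*1444 = 1267205 - 1444 = 1265761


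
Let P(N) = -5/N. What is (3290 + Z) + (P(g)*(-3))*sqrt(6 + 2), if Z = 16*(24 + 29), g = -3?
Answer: 4138 - 10*sqrt(2) ≈ 4123.9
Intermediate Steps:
Z = 848 (Z = 16*53 = 848)
(3290 + Z) + (P(g)*(-3))*sqrt(6 + 2) = (3290 + 848) + (-5/(-3)*(-3))*sqrt(6 + 2) = 4138 + (-5*(-1/3)*(-3))*sqrt(8) = 4138 + ((5/3)*(-3))*(2*sqrt(2)) = 4138 - 10*sqrt(2)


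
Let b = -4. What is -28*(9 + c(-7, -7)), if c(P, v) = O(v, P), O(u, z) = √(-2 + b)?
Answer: -252 - 28*I*√6 ≈ -252.0 - 68.586*I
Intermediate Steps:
O(u, z) = I*√6 (O(u, z) = √(-2 - 4) = √(-6) = I*√6)
c(P, v) = I*√6
-28*(9 + c(-7, -7)) = -28*(9 + I*√6) = -252 - 28*I*√6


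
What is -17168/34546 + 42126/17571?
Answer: 192270978/101167961 ≈ 1.9005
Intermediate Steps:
-17168/34546 + 42126/17571 = -17168*1/34546 + 42126*(1/17571) = -8584/17273 + 14042/5857 = 192270978/101167961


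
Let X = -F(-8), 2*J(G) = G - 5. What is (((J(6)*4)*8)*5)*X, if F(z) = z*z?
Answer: -5120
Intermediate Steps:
F(z) = z²
J(G) = -5/2 + G/2 (J(G) = (G - 5)/2 = (-5 + G)/2 = -5/2 + G/2)
X = -64 (X = -1*(-8)² = -1*64 = -64)
(((J(6)*4)*8)*5)*X = ((((-5/2 + (½)*6)*4)*8)*5)*(-64) = ((((-5/2 + 3)*4)*8)*5)*(-64) = ((((½)*4)*8)*5)*(-64) = ((2*8)*5)*(-64) = (16*5)*(-64) = 80*(-64) = -5120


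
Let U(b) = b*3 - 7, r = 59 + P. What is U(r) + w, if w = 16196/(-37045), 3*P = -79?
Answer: 3354899/37045 ≈ 90.563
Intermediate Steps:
P = -79/3 (P = (⅓)*(-79) = -79/3 ≈ -26.333)
w = -16196/37045 (w = 16196*(-1/37045) = -16196/37045 ≈ -0.43720)
r = 98/3 (r = 59 - 79/3 = 98/3 ≈ 32.667)
U(b) = -7 + 3*b (U(b) = 3*b - 7 = -7 + 3*b)
U(r) + w = (-7 + 3*(98/3)) - 16196/37045 = (-7 + 98) - 16196/37045 = 91 - 16196/37045 = 3354899/37045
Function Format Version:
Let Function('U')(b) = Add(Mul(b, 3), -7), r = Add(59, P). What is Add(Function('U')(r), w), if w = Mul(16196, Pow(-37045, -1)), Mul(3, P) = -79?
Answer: Rational(3354899, 37045) ≈ 90.563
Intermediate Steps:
P = Rational(-79, 3) (P = Mul(Rational(1, 3), -79) = Rational(-79, 3) ≈ -26.333)
w = Rational(-16196, 37045) (w = Mul(16196, Rational(-1, 37045)) = Rational(-16196, 37045) ≈ -0.43720)
r = Rational(98, 3) (r = Add(59, Rational(-79, 3)) = Rational(98, 3) ≈ 32.667)
Function('U')(b) = Add(-7, Mul(3, b)) (Function('U')(b) = Add(Mul(3, b), -7) = Add(-7, Mul(3, b)))
Add(Function('U')(r), w) = Add(Add(-7, Mul(3, Rational(98, 3))), Rational(-16196, 37045)) = Add(Add(-7, 98), Rational(-16196, 37045)) = Add(91, Rational(-16196, 37045)) = Rational(3354899, 37045)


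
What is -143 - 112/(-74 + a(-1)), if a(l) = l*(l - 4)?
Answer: -9755/69 ≈ -141.38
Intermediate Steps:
a(l) = l*(-4 + l)
-143 - 112/(-74 + a(-1)) = -143 - 112/(-74 - (-4 - 1)) = -143 - 112/(-74 - 1*(-5)) = -143 - 112/(-74 + 5) = -143 - 112/(-69) = -143 - 112*(-1/69) = -143 + 112/69 = -9755/69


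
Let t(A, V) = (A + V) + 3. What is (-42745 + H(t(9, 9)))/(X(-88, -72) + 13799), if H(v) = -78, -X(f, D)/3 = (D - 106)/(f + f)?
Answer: -3768424/1214045 ≈ -3.1040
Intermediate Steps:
t(A, V) = 3 + A + V
X(f, D) = -3*(-106 + D)/(2*f) (X(f, D) = -3*(D - 106)/(f + f) = -3*(-106 + D)/(2*f))
(-42745 + H(t(9, 9)))/(X(-88, -72) + 13799) = (-42745 - 78)/((3/2)*(106 - 1*(-72))/(-88) + 13799) = -42823/((3/2)*(-1/88)*(106 + 72) + 13799) = -42823/((3/2)*(-1/88)*178 + 13799) = -42823/(-267/88 + 13799) = -42823/1214045/88 = -42823*88/1214045 = -3768424/1214045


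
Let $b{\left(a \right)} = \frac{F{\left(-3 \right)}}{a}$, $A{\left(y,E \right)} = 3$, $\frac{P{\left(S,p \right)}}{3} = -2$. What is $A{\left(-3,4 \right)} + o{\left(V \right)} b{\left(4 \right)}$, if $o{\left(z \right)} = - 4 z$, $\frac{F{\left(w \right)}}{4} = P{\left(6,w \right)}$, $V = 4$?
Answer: $99$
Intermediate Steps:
$P{\left(S,p \right)} = -6$ ($P{\left(S,p \right)} = 3 \left(-2\right) = -6$)
$F{\left(w \right)} = -24$ ($F{\left(w \right)} = 4 \left(-6\right) = -24$)
$b{\left(a \right)} = - \frac{24}{a}$
$A{\left(-3,4 \right)} + o{\left(V \right)} b{\left(4 \right)} = 3 + \left(-4\right) 4 \left(- \frac{24}{4}\right) = 3 - 16 \left(\left(-24\right) \frac{1}{4}\right) = 3 - -96 = 3 + 96 = 99$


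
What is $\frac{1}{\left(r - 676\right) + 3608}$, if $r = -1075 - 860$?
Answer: $\frac{1}{997} \approx 0.001003$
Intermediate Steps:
$r = -1935$ ($r = -1075 - 860 = -1935$)
$\frac{1}{\left(r - 676\right) + 3608} = \frac{1}{\left(-1935 - 676\right) + 3608} = \frac{1}{-2611 + 3608} = \frac{1}{997}$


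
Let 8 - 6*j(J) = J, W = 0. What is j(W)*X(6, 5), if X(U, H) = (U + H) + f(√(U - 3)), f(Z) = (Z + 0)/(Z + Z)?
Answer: 46/3 ≈ 15.333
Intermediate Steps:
j(J) = 4/3 - J/6
f(Z) = ½ (f(Z) = Z/((2*Z)) = Z*(1/(2*Z)) = ½)
X(U, H) = ½ + H + U (X(U, H) = (U + H) + ½ = (H + U) + ½ = ½ + H + U)
j(W)*X(6, 5) = (4/3 - ⅙*0)*(½ + 5 + 6) = (4/3 + 0)*(23/2) = (4/3)*(23/2) = 46/3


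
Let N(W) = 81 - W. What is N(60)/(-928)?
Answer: -21/928 ≈ -0.022629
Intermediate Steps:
N(60)/(-928) = (81 - 1*60)/(-928) = (81 - 60)*(-1/928) = 21*(-1/928) = -21/928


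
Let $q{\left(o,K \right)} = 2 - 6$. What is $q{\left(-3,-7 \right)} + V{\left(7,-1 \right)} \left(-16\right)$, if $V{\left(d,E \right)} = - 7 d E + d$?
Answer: $-900$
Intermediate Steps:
$V{\left(d,E \right)} = d - 7 E d$ ($V{\left(d,E \right)} = - 7 E d + d = d - 7 E d$)
$q{\left(o,K \right)} = -4$ ($q{\left(o,K \right)} = 2 - 6 = -4$)
$q{\left(-3,-7 \right)} + V{\left(7,-1 \right)} \left(-16\right) = -4 + 7 \left(1 - -7\right) \left(-16\right) = -4 + 7 \left(1 + 7\right) \left(-16\right) = -4 + 7 \cdot 8 \left(-16\right) = -4 + 56 \left(-16\right) = -4 - 896 = -900$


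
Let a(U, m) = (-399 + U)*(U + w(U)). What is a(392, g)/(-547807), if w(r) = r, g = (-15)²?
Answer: 5488/547807 ≈ 0.010018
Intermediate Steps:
g = 225
a(U, m) = 2*U*(-399 + U) (a(U, m) = (-399 + U)*(U + U) = (-399 + U)*(2*U) = 2*U*(-399 + U))
a(392, g)/(-547807) = (2*392*(-399 + 392))/(-547807) = (2*392*(-7))*(-1/547807) = -5488*(-1/547807) = 5488/547807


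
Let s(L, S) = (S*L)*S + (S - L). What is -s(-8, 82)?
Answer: 53702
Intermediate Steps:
s(L, S) = S - L + L*S² (s(L, S) = (L*S)*S + (S - L) = L*S² + (S - L) = S - L + L*S²)
-s(-8, 82) = -(82 - 1*(-8) - 8*82²) = -(82 + 8 - 8*6724) = -(82 + 8 - 53792) = -1*(-53702) = 53702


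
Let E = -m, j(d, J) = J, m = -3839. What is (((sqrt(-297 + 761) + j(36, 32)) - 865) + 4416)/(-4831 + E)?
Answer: -3583/992 - sqrt(29)/248 ≈ -3.6336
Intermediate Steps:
E = 3839 (E = -1*(-3839) = 3839)
(((sqrt(-297 + 761) + j(36, 32)) - 865) + 4416)/(-4831 + E) = (((sqrt(-297 + 761) + 32) - 865) + 4416)/(-4831 + 3839) = (((sqrt(464) + 32) - 865) + 4416)/(-992) = (((4*sqrt(29) + 32) - 865) + 4416)*(-1/992) = (((32 + 4*sqrt(29)) - 865) + 4416)*(-1/992) = ((-833 + 4*sqrt(29)) + 4416)*(-1/992) = (3583 + 4*sqrt(29))*(-1/992) = -3583/992 - sqrt(29)/248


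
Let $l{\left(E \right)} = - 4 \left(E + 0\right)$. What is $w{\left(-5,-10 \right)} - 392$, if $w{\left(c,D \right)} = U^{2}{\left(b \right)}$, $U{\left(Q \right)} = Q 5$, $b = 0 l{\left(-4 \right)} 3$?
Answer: $-392$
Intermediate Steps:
$l{\left(E \right)} = - 4 E$
$b = 0$ ($b = 0 \left(\left(-4\right) \left(-4\right)\right) 3 = 0 \cdot 16 \cdot 3 = 0 \cdot 3 = 0$)
$U{\left(Q \right)} = 5 Q$
$w{\left(c,D \right)} = 0$ ($w{\left(c,D \right)} = \left(5 \cdot 0\right)^{2} = 0^{2} = 0$)
$w{\left(-5,-10 \right)} - 392 = 0 - 392 = -392$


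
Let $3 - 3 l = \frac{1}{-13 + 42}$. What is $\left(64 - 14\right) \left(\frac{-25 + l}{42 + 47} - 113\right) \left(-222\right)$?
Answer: $\frac{3245077600}{2581} \approx 1.2573 \cdot 10^{6}$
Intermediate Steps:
$l = \frac{86}{87}$ ($l = 1 - \frac{1}{3 \left(-13 + 42\right)} = 1 - \frac{1}{3 \cdot 29} = 1 - \frac{1}{87} = \frac{86}{87} \approx 0.98851$)
$\left(64 - 14\right) \left(\frac{-25 + l}{42 + 47} - 113\right) \left(-222\right) = \left(64 - 14\right) \left(\frac{-25 + \frac{86}{87}}{42 + 47} - 113\right) \left(-222\right) = 50 \left(- \frac{2089}{87 \cdot 89} - 113\right) \left(-222\right) = 50 \left(\left(- \frac{2089}{87}\right) \frac{1}{89} - 113\right) \left(-222\right) = 50 \left(- \frac{2089}{7743} - 113\right) \left(-222\right) = 50 \left(- \frac{877048}{7743}\right) \left(-222\right) = \left(- \frac{43852400}{7743}\right) \left(-222\right) = \frac{3245077600}{2581}$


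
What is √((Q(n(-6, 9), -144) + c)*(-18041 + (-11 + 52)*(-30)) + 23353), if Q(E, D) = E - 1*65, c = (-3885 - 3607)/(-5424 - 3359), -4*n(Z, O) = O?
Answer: √402025217971855/17566 ≈ 1141.4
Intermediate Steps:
n(Z, O) = -O/4
c = 7492/8783 (c = -7492/(-8783) = -7492*(-1/8783) = 7492/8783 ≈ 0.85301)
Q(E, D) = -65 + E (Q(E, D) = E - 65 = -65 + E)
√((Q(n(-6, 9), -144) + c)*(-18041 + (-11 + 52)*(-30)) + 23353) = √(((-65 - ¼*9) + 7492/8783)*(-18041 + (-11 + 52)*(-30)) + 23353) = √(((-65 - 9/4) + 7492/8783)*(-18041 + 41*(-30)) + 23353) = √((-269/4 + 7492/8783)*(-18041 - 1230) + 23353) = √(-2332659/35132*(-19271) + 23353) = √(44952671589/35132 + 23353) = √(45773109185/35132) = √402025217971855/17566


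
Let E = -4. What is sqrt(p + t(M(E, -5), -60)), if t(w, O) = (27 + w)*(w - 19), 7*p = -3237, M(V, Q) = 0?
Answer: 2*I*sqrt(11949)/7 ≈ 31.232*I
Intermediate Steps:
p = -3237/7 (p = (1/7)*(-3237) = -3237/7 ≈ -462.43)
t(w, O) = (-19 + w)*(27 + w) (t(w, O) = (27 + w)*(-19 + w) = (-19 + w)*(27 + w))
sqrt(p + t(M(E, -5), -60)) = sqrt(-3237/7 + (-513 + 0**2 + 8*0)) = sqrt(-3237/7 + (-513 + 0 + 0)) = sqrt(-3237/7 - 513) = sqrt(-6828/7) = 2*I*sqrt(11949)/7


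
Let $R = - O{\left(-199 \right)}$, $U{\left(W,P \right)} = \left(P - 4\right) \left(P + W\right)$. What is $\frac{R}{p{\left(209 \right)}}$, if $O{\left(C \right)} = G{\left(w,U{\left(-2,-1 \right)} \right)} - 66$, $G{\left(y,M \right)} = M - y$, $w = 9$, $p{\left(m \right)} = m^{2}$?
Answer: $\frac{60}{43681} \approx 0.0013736$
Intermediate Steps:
$U{\left(W,P \right)} = \left(-4 + P\right) \left(P + W\right)$
$O{\left(C \right)} = -60$ ($O{\left(C \right)} = \left(\left(\left(-1\right)^{2} - -4 - -8 - -2\right) - 9\right) - 66 = \left(\left(1 + 4 + 8 + 2\right) - 9\right) - 66 = \left(15 - 9\right) - 66 = 6 - 66 = -60$)
$R = 60$ ($R = \left(-1\right) \left(-60\right) = 60$)
$\frac{R}{p{\left(209 \right)}} = \frac{60}{209^{2}} = \frac{60}{43681}$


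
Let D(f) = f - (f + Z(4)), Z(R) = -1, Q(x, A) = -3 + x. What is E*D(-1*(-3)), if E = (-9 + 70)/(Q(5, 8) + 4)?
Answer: 61/6 ≈ 10.167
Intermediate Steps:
E = 61/6 (E = (-9 + 70)/((-3 + 5) + 4) = 61/(2 + 4) = 61/6 ≈ 10.167)
D(f) = 1 (D(f) = f - (f - 1) = f - (-1 + f) = f + (1 - f) = 1)
E*D(-1*(-3)) = (61/6)*1 = 61/6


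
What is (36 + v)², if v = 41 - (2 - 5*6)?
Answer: 11025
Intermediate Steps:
v = 69 (v = 41 - (2 - 30) = 41 - 1*(-28) = 41 + 28 = 69)
(36 + v)² = (36 + 69)² = 105² = 11025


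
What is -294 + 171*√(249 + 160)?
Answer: -294 + 171*√409 ≈ 3164.3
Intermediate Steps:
-294 + 171*√(249 + 160) = -294 + 171*√409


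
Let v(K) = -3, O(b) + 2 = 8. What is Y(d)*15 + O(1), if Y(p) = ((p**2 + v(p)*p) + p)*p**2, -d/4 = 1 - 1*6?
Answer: 2160006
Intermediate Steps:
O(b) = 6 (O(b) = -2 + 8 = 6)
d = 20 (d = -4*(1 - 1*6) = -4*(1 - 6) = -4*(-5) = 20)
Y(p) = p**2*(p**2 - 2*p) (Y(p) = ((p**2 - 3*p) + p)*p**2 = (p**2 - 2*p)*p**2 = p**2*(p**2 - 2*p))
Y(d)*15 + O(1) = (20**3*(-2 + 20))*15 + 6 = (8000*18)*15 + 6 = 144000*15 + 6 = 2160000 + 6 = 2160006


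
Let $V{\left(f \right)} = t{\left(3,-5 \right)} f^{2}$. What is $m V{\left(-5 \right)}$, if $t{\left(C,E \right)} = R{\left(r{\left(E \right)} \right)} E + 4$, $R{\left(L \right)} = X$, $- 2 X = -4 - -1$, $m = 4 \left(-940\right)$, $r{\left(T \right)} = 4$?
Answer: $329000$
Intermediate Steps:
$m = -3760$
$X = \frac{3}{2}$ ($X = - \frac{-4 - -1}{2} = - \frac{-4 + 1}{2} = \left(- \frac{1}{2}\right) \left(-3\right) = \frac{3}{2} \approx 1.5$)
$R{\left(L \right)} = \frac{3}{2}$
$t{\left(C,E \right)} = 4 + \frac{3 E}{2}$ ($t{\left(C,E \right)} = \frac{3 E}{2} + 4 = 4 + \frac{3 E}{2}$)
$V{\left(f \right)} = - \frac{7 f^{2}}{2}$ ($V{\left(f \right)} = \left(4 + \frac{3}{2} \left(-5\right)\right) f^{2} = \left(4 - \frac{15}{2}\right) f^{2} = - \frac{7 f^{2}}{2}$)
$m V{\left(-5 \right)} = - 3760 \left(- \frac{7 \left(-5\right)^{2}}{2}\right) = - 3760 \left(\left(- \frac{7}{2}\right) 25\right) = \left(-3760\right) \left(- \frac{175}{2}\right) = 329000$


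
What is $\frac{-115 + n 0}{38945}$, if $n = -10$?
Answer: $- \frac{23}{7789} \approx -0.0029529$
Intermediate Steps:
$\frac{-115 + n 0}{38945} = \frac{-115 - 0}{38945} = \left(-115 + 0\right) \frac{1}{38945} = \left(-115\right) \frac{1}{38945} = - \frac{23}{7789}$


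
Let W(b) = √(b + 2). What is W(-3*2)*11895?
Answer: 23790*I ≈ 23790.0*I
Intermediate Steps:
W(b) = √(2 + b)
W(-3*2)*11895 = √(2 - 3*2)*11895 = √(2 - 6)*11895 = √(-4)*11895 = (2*I)*11895 = 23790*I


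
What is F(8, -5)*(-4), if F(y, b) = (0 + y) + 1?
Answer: -36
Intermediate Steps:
F(y, b) = 1 + y (F(y, b) = y + 1 = 1 + y)
F(8, -5)*(-4) = (1 + 8)*(-4) = 9*(-4) = -36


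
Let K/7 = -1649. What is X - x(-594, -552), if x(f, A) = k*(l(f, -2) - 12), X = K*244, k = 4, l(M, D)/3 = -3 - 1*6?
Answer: -2816336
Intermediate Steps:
l(M, D) = -27 (l(M, D) = 3*(-3 - 1*6) = 3*(-3 - 6) = 3*(-9) = -27)
K = -11543 (K = 7*(-1649) = -11543)
X = -2816492 (X = -11543*244 = -2816492)
x(f, A) = -156 (x(f, A) = 4*(-27 - 12) = 4*(-39) = -156)
X - x(-594, -552) = -2816492 - 1*(-156) = -2816492 + 156 = -2816336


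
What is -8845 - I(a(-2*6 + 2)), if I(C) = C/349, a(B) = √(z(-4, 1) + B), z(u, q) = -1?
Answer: -8845 - I*√11/349 ≈ -8845.0 - 0.0095032*I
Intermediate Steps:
a(B) = √(-1 + B)
I(C) = C/349 (I(C) = C*(1/349) = C/349)
-8845 - I(a(-2*6 + 2)) = -8845 - √(-1 + (-2*6 + 2))/349 = -8845 - √(-1 + (-12 + 2))/349 = -8845 - √(-1 - 10)/349 = -8845 - √(-11)/349 = -8845 - I*√11/349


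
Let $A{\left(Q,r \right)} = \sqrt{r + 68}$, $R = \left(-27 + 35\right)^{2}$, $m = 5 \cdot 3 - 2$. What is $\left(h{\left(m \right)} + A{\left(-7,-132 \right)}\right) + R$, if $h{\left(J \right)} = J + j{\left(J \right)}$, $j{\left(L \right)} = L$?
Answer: $90 + 8 i \approx 90.0 + 8.0 i$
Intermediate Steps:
$m = 13$ ($m = 15 - 2 = 13$)
$R = 64$ ($R = 8^{2} = 64$)
$h{\left(J \right)} = 2 J$ ($h{\left(J \right)} = J + J = 2 J$)
$A{\left(Q,r \right)} = \sqrt{68 + r}$
$\left(h{\left(m \right)} + A{\left(-7,-132 \right)}\right) + R = \left(2 \cdot 13 + \sqrt{68 - 132}\right) + 64 = \left(26 + \sqrt{-64}\right) + 64 = \left(26 + 8 i\right) + 64 = 90 + 8 i$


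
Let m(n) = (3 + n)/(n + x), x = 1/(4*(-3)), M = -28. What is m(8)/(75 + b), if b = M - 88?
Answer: -132/3895 ≈ -0.033890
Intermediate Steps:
x = -1/12 (x = 1/(-12) = -1/12 ≈ -0.083333)
m(n) = (3 + n)/(-1/12 + n) (m(n) = (3 + n)/(n - 1/12) = (3 + n)/(-1/12 + n))
b = -116 (b = -28 - 88 = -116)
m(8)/(75 + b) = (12*(3 + 8)/(-1 + 12*8))/(75 - 116) = (12*11/(-1 + 96))/(-41) = (12*11/95)*(-1/41) = (12*(1/95)*11)*(-1/41) = (132/95)*(-1/41) = -132/3895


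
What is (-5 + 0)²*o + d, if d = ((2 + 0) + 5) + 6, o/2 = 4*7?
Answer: 1413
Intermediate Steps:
o = 56 (o = 2*(4*7) = 2*28 = 56)
d = 13 (d = (2 + 5) + 6 = 7 + 6 = 13)
(-5 + 0)²*o + d = (-5 + 0)²*56 + 13 = (-5)²*56 + 13 = 25*56 + 13 = 1400 + 13 = 1413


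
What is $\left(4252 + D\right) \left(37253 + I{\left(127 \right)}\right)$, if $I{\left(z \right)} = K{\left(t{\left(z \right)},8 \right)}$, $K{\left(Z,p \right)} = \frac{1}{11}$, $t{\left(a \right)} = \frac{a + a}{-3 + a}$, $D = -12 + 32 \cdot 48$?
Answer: $\frac{2366912384}{11} \approx 2.1517 \cdot 10^{8}$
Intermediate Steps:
$D = 1524$ ($D = -12 + 1536 = 1524$)
$t{\left(a \right)} = \frac{2 a}{-3 + a}$
$K{\left(Z,p \right)} = \frac{1}{11}$
$I{\left(z \right)} = \frac{1}{11}$
$\left(4252 + D\right) \left(37253 + I{\left(127 \right)}\right) = \left(4252 + 1524\right) \left(37253 + \frac{1}{11}\right) = 5776 \cdot \frac{409784}{11} = \frac{2366912384}{11}$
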